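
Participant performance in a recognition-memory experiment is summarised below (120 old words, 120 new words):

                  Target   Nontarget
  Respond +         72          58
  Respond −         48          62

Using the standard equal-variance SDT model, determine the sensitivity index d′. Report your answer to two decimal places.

d′ = 0.30

H = 72/120 = 0.6000
FA = 58/120 = 0.4833
z(H) = z(0.6000) = 0.253
z(FA) = z(0.4833) = -0.042
d' = z(H) − z(FA) = 0.253 − (-0.042) = 0.295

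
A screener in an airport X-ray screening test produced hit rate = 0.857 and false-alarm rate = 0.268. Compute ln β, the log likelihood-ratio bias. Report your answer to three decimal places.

z(H) = 1.0669
z(FA) = -0.6189
ln β = −½·[z(H)² − z(FA)²] = −0.5 × (1.1383 − 0.3830) = -0.37765

ln β = -0.378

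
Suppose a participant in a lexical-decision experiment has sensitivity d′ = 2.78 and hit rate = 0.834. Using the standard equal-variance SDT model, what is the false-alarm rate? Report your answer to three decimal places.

false-alarm rate = 0.035

z(hit rate) = z(0.834) = 0.9701
z(FA) = z(H) − d' = 0.9701 − 2.78 = -1.8099
false-alarm rate = Φ(-1.8099) = 0.0352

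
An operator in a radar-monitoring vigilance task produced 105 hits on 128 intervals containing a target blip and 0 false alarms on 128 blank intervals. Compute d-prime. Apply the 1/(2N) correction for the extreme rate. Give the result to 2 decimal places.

d-prime = 3.58

The false-alarm rate is 0/128 = 0, so apply the 1/(2N) correction: FA → 1/(2·128) = 0.00391.
z(H) = z(0.82031) = 0.917
z(FA) = z(0.00391) = -2.660
d' = 0.917 − (-2.660) = 3.577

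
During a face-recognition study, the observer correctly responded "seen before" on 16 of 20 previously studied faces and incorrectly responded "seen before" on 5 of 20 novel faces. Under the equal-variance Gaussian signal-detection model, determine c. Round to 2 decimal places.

c = -0.08

H = 16/20 = 0.8000
FA = 5/20 = 0.2500
z(H) = 0.842
z(FA) = -0.674
c = −½·[z(H) + z(FA)] = −0.5 × (0.842 + (-0.674)) = -0.084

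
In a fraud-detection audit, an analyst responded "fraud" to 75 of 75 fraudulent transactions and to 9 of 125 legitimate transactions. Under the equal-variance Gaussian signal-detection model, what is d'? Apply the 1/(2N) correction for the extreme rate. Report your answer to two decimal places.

d' = 3.94

The hit rate is 75/75 = 1, so apply the 1/(2N) correction: H → 1 − 1/(2·75) = 0.99333.
z(H) = z(0.99333) = 2.475
z(FA) = z(0.07200) = -1.461
d' = 2.475 − (-1.461) = 3.936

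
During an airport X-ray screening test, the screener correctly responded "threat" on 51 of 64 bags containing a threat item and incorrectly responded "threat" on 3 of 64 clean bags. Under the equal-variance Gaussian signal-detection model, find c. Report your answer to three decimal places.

H = 51/64 = 0.7969
FA = 3/64 = 0.0469
Φ⁻¹(H) = Φ⁻¹(0.7969) = 0.8306
Φ⁻¹(FA) = Φ⁻¹(0.0469) = -1.6757
c = −½·[z(H) + z(FA)] = −0.5 × (0.8306 + (-1.6757)) = 0.42255
c > 0: the screener has a conservative response bias.

c = 0.423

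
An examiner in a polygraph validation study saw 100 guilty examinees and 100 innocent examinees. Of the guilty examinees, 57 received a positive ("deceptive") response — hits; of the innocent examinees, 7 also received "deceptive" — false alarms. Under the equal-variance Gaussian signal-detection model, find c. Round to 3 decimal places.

H = 57/100 = 0.5700
FA = 7/100 = 0.0700
z(H) = 0.1764
z(FA) = -1.4758
c = −½·[z(H) + z(FA)] = −0.5 × (0.1764 + (-1.4758)) = 0.6497

c = 0.650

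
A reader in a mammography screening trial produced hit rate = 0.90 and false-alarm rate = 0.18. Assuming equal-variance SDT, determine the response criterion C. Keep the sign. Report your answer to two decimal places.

z(H) = z(0.90) = 1.2816
z(FA) = z(0.18) = -0.9154
c = −½·[z(H) + z(FA)] = −0.5 × (1.2816 + (-0.9154)) = -0.1831
c < 0: the reader has a liberal response bias.

C = -0.18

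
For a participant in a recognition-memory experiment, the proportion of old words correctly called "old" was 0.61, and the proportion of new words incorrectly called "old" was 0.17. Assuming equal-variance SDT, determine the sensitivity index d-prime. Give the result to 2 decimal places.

Φ⁻¹(H) = 0.279
Φ⁻¹(FA) = -0.954
d' = z(H) − z(FA) = 0.279 − (-0.954) = 1.233

d-prime = 1.23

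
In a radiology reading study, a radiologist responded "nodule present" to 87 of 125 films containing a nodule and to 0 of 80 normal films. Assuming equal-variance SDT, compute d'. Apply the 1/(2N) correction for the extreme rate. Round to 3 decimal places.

The false-alarm rate is 0/80 = 0, so apply the 1/(2N) correction: FA → 1/(2·80) = 0.00625.
z(H) = z(0.69600) = 0.5129
z(FA) = z(0.00625) = -2.4977
d' = 0.5129 − (-2.4977) = 3.0106

d' = 3.011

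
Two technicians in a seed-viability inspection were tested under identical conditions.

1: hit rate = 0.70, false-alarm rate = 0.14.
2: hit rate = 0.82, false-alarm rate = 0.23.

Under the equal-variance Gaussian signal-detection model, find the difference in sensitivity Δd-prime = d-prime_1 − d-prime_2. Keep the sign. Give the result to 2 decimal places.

1: z(0.70) = 0.524, z(0.14) = -1.080, d' = 1.604
2: z(0.82) = 0.915, z(0.23) = -0.739, d' = 1.654
Δd' = d'_1 − d'_2 = 1.604 − 1.654 = -0.050
2 has the higher sensitivity.

Δd-prime = -0.05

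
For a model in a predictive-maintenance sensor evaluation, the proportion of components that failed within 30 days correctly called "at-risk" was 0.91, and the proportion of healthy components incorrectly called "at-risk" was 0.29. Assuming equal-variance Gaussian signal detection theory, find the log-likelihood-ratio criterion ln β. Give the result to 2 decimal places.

z(0.91) = 1.341, z(0.29) = -0.553
ln β = −½·[z(H)² − z(FA)²] = −0.5 × (1.798 − 0.306) = -0.746

ln β = -0.75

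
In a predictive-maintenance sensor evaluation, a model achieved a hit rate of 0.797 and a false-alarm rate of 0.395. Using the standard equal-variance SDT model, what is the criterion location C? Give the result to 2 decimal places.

z(0.797) = 0.8310, z(0.395) = -0.2663
c = −½·[z(H) + z(FA)] = −0.5 × (0.8310 + (-0.2663)) = -0.28235
c < 0: the model has a liberal response bias.

C = -0.28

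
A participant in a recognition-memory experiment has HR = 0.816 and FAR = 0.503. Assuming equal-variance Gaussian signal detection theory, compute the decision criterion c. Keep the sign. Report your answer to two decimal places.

z(0.816) = 0.900, z(0.503) = 0.008
c = −½·[z(H) + z(FA)] = −0.5 × (0.900 + 0.008) = -0.454
c < 0: the participant has a liberal response bias.

c = -0.45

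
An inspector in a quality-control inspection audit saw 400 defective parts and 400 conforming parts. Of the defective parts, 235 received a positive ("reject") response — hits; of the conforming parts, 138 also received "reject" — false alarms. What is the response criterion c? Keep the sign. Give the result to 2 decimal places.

c = 0.09

H = 235/400 = 0.5875
FA = 138/400 = 0.3450
Φ⁻¹(0.5875) = 0.2211, Φ⁻¹(0.3450) = -0.3989
c = −½·[z(H) + z(FA)] = −0.5 × (0.2211 + (-0.3989)) = 0.0889
c > 0: the inspector has a conservative response bias.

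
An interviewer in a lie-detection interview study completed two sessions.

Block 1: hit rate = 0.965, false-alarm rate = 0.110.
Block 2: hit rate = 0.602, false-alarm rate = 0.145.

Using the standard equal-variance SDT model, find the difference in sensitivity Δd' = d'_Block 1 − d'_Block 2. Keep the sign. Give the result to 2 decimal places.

Block 1: z(0.965) = 1.812, z(0.110) = -1.227, d' = 3.039
Block 2: z(0.602) = 0.259, z(0.145) = -1.058, d' = 1.317
Δd' = d'_Block 1 − d'_Block 2 = 3.039 − 1.317 = 1.722
Block 1 has the higher sensitivity.

Δd' = 1.72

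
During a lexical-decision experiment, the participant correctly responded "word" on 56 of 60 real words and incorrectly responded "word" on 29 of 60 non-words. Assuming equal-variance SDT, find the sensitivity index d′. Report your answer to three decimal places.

H = 56/60 = 0.9333
FA = 29/60 = 0.4833
z(H) = z(0.9333) = 1.5008
z(FA) = z(0.4833) = -0.0419
d' = z(H) − z(FA) = 1.5008 − (-0.0419) = 1.5427

d′ = 1.543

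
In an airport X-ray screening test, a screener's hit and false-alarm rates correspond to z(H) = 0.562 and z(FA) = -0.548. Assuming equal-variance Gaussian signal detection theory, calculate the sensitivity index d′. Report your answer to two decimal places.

d' = z(H) − z(FA) = 0.562 − (-0.548) = 1.110

d′ = 1.11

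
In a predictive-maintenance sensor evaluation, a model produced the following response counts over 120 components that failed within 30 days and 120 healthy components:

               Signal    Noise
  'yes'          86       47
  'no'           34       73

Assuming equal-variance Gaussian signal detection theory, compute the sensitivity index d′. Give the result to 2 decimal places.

d′ = 0.85

H = 86/120 = 0.7167
FA = 47/120 = 0.3917
Φ⁻¹(H) = Φ⁻¹(0.7167) = 0.573
Φ⁻¹(FA) = Φ⁻¹(0.3917) = -0.275
d' = z(H) − z(FA) = 0.573 − (-0.275) = 0.848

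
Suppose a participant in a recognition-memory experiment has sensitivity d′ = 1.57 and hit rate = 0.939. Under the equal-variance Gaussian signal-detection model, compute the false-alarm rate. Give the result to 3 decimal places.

false-alarm rate = 0.491

z(hit rate) = z(0.939) = 1.5464
z(FA) = z(H) − d' = 1.5464 − 1.57 = -0.0236
false-alarm rate = Φ(-0.0236) = 0.4906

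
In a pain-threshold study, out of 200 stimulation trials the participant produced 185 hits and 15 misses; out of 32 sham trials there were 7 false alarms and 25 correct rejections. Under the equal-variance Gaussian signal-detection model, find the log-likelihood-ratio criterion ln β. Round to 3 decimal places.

ln β = -0.735

H = 185/200 = 0.9250
FA = 7/32 = 0.2188
z(H) = z(0.9250) = 1.4395
z(FA) = z(0.2188) = -0.7763
ln β = −½·[z(H)² − z(FA)²] = −0.5 × (2.0722 − 0.6026) = -0.7348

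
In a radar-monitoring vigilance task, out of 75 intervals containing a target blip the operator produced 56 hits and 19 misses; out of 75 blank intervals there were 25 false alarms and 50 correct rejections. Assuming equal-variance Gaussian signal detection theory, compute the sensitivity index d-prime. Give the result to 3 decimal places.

H = 56/75 = 0.7467
FA = 25/75 = 0.3333
z(H) = z(0.7467) = 0.6641
z(FA) = z(0.3333) = -0.4308
d' = z(H) − z(FA) = 0.6641 − (-0.4308) = 1.0949

d-prime = 1.095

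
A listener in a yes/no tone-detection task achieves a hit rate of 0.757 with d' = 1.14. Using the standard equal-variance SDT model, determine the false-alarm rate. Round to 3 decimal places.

z(hit rate) = z(0.757) = 0.6967
z(FA) = z(H) − d' = 0.6967 − 1.14 = -0.4433
false-alarm rate = Φ(-0.4433) = 0.3288

false-alarm rate = 0.329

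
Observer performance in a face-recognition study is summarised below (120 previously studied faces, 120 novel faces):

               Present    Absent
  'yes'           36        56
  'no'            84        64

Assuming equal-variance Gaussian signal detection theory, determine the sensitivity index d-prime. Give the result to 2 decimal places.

d-prime = -0.44

H = 36/120 = 0.3000
FA = 56/120 = 0.4667
Φ⁻¹(H) = -0.5244
Φ⁻¹(FA) = -0.0836
d' = z(H) − z(FA) = -0.5244 − (-0.0836) = -0.4408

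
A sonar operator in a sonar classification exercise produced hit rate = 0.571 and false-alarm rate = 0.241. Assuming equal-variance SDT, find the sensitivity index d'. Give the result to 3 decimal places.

d' = 0.882

Φ⁻¹(0.571) = 0.1789, Φ⁻¹(0.241) = -0.7031
d' = z(H) − z(FA) = 0.1789 − (-0.7031) = 0.8820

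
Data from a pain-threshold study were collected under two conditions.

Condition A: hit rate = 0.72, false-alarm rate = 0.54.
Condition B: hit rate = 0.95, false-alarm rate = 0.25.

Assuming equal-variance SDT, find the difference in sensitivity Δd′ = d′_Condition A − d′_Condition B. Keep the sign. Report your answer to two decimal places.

Δd′ = -1.84

Condition A: z(0.72) = 0.583, z(0.54) = 0.100, d' = 0.483
Condition B: z(0.95) = 1.645, z(0.25) = -0.674, d' = 2.319
Δd' = d'_Condition A − d'_Condition B = 0.483 − 2.319 = -1.836
Condition B has the higher sensitivity.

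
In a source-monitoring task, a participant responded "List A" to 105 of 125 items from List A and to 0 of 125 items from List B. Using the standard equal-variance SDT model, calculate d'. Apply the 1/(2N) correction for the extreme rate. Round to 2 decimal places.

d' = 3.65

The false-alarm rate is 0/125 = 0, so apply the 1/(2N) correction: FA → 1/(2·125) = 0.00400.
z(H) = z(0.84000) = 0.994
z(FA) = z(0.00400) = -2.652
d' = 0.994 − (-2.652) = 3.646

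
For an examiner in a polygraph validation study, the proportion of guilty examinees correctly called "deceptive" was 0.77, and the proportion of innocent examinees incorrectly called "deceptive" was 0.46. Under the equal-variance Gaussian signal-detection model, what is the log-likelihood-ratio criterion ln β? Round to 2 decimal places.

z(H) = z(0.77) = 0.739
z(FA) = z(0.46) = -0.100
ln β = −½·[z(H)² − z(FA)²] = −0.5 × (0.546 − 0.010) = -0.268

ln β = -0.27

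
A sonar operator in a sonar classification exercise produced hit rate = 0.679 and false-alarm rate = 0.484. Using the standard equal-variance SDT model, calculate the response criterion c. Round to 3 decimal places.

c = -0.212

Φ⁻¹(H) = 0.4649
Φ⁻¹(FA) = -0.0401
c = −½·[z(H) + z(FA)] = −0.5 × (0.4649 + (-0.0401)) = -0.2124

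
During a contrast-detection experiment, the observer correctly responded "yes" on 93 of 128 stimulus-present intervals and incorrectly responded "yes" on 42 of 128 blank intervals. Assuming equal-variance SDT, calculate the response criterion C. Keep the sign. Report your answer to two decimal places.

C = -0.08

H = 93/128 = 0.7266
FA = 42/128 = 0.3281
z(H) = 0.603
z(FA) = -0.445
c = −½·[z(H) + z(FA)] = −0.5 × (0.603 + (-0.445)) = -0.079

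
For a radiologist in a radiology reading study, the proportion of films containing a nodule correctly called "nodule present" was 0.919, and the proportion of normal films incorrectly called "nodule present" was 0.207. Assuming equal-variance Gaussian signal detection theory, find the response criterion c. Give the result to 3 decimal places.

c = -0.291

z(H) = 1.3984
z(FA) = -0.8169
c = −½·[z(H) + z(FA)] = −0.5 × (1.3984 + (-0.8169)) = -0.29075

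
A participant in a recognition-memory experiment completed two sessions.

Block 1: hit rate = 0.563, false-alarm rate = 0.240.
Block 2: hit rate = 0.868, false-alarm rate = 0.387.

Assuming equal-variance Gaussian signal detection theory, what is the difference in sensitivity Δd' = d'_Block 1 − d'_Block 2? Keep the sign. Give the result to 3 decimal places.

Block 1: z(0.563) = 0.1586, z(0.240) = -0.7063, d' = 0.8649
Block 2: z(0.868) = 1.1170, z(0.387) = -0.2871, d' = 1.4041
Δd' = d'_Block 1 − d'_Block 2 = 0.8649 − 1.4041 = -0.5392
Block 2 has the higher sensitivity.

Δd' = -0.539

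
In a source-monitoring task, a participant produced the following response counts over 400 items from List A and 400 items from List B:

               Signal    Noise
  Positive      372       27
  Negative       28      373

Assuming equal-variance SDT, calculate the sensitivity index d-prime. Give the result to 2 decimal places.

d-prime = 2.97

H = 372/400 = 0.9300
FA = 27/400 = 0.0675
z(H) = 1.4758
z(FA) = -1.4947
d' = z(H) − z(FA) = 1.4758 − (-1.4947) = 2.9705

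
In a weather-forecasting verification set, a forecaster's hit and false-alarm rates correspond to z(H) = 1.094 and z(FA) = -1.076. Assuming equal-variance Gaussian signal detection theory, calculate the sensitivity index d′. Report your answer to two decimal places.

d′ = 2.17

d' = z(H) − z(FA) = 1.094 − (-1.076) = 2.170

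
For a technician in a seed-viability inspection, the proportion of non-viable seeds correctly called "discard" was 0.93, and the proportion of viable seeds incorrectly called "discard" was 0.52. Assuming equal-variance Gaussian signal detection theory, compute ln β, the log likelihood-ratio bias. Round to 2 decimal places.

z(H) = 1.476
z(FA) = 0.050
ln β = −½·[z(H)² − z(FA)²] = −0.5 × (2.179 − 0.003) = -1.088

ln β = -1.09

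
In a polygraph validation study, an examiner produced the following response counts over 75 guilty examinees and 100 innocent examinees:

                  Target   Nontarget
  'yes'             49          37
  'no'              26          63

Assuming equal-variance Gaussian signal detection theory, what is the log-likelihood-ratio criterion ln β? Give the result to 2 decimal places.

ln β = -0.02

H = 49/75 = 0.6533
FA = 37/100 = 0.3700
Φ⁻¹(0.6533) = 0.394, Φ⁻¹(0.3700) = -0.332
ln β = −½·[z(H)² − z(FA)²] = −0.5 × (0.155 − 0.110) = -0.0225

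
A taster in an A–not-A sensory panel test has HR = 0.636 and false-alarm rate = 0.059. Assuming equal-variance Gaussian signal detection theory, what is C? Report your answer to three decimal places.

z(0.636) = 0.3478, z(0.059) = -1.5632
c = −½·[z(H) + z(FA)] = −0.5 × (0.3478 + (-1.5632)) = 0.6077
c > 0: the taster has a conservative response bias.

C = 0.608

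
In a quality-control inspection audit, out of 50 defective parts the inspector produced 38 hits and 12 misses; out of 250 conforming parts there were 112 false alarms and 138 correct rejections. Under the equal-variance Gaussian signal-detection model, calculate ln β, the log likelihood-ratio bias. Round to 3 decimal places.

ln β = -0.241

H = 38/50 = 0.7600
FA = 112/250 = 0.4480
z(H) = z(0.7600) = 0.7063
z(FA) = z(0.4480) = -0.1307
ln β = −½·[z(H)² − z(FA)²] = −0.5 × (0.4989 − 0.0171) = -0.2409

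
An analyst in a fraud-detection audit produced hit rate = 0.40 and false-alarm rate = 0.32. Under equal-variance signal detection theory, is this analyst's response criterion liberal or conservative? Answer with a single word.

z(H) = -0.253, z(FA) = -0.468
c = −½·(z(H) + z(FA)) = 0.3605
c > 0 → conservative criterion (biased toward responding “no”).

conservative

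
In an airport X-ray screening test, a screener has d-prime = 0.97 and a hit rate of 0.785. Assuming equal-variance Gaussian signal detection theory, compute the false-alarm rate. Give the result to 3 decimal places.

z(hit rate) = z(0.785) = 0.7892
z(FA) = z(H) − d' = 0.7892 − 0.97 = -0.1808
false-alarm rate = Φ(-0.1808) = 0.4283

false-alarm rate = 0.428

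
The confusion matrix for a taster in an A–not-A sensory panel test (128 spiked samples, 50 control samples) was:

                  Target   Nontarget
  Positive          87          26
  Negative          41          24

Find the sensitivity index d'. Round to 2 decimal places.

H = 87/128 = 0.6797
FA = 26/50 = 0.5200
z(H) = 0.467
z(FA) = 0.050
d' = z(H) − z(FA) = 0.467 − 0.050 = 0.417

d' = 0.42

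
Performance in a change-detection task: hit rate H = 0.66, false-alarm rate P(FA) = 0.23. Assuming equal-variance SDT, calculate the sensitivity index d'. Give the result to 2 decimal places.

d' = 1.15

Φ⁻¹(0.66) = 0.412, Φ⁻¹(0.23) = -0.739
d' = z(H) − z(FA) = 0.412 − (-0.739) = 1.151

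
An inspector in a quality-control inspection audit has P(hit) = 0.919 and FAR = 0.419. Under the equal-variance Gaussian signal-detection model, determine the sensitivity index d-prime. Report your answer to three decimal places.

Φ⁻¹(H) = Φ⁻¹(0.919) = 1.3984
Φ⁻¹(FA) = Φ⁻¹(0.419) = -0.2045
d' = z(H) − z(FA) = 1.3984 − (-0.2045) = 1.6029

d-prime = 1.603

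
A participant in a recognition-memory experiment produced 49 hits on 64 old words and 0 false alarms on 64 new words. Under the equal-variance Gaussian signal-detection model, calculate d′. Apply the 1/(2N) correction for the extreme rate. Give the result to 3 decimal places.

d′ = 3.142

The false-alarm rate is 0/64 = 0, so apply the 1/(2N) correction: FA → 1/(2·64) = 0.00781.
z(H) = z(0.76562) = 0.7245
z(FA) = z(0.00781) = -2.4177
d' = 0.7245 − (-2.4177) = 3.1422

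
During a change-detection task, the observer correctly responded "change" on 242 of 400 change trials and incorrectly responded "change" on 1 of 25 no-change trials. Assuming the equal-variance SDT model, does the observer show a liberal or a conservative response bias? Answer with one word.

conservative

z(H) = 0.266, z(FA) = -1.751
c = −½·(z(H) + z(FA)) = 0.7425
c > 0 → conservative criterion (biased toward responding “no”).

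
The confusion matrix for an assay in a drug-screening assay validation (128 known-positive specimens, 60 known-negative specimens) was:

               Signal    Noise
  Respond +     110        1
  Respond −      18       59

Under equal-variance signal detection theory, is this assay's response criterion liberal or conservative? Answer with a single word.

z(H) = 1.078, z(FA) = -2.128
c = −½·(z(H) + z(FA)) = 0.525
c > 0 → conservative criterion (biased toward responding “no”).

conservative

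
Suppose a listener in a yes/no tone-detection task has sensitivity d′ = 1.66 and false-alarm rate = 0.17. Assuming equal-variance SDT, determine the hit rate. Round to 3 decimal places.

hit rate = 0.760

z(false-alarm rate) = z(0.17) = -0.9542
z(H) = z(FA) + d' = -0.9542 + 1.66 = 0.7058
hit rate = Φ(0.7058) = 0.7598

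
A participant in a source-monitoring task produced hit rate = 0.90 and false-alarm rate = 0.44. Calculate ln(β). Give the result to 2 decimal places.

ln β = -0.81

z(0.90) = 1.282, z(0.44) = -0.151
ln β = −½·[z(H)² − z(FA)²] = −0.5 × (1.644 − 0.023) = -0.8105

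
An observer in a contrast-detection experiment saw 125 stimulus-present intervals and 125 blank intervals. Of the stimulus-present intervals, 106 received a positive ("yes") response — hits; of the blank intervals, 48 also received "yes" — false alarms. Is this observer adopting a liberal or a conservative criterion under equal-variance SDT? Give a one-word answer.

liberal

z(H) = 1.028, z(FA) = -0.295
c = −½·(z(H) + z(FA)) = -0.3665
c < 0 → liberal criterion (biased toward responding “yes”).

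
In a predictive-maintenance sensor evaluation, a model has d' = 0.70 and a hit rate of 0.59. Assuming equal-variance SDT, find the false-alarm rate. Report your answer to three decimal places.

z(hit rate) = z(0.59) = 0.2275
z(FA) = z(H) − d' = 0.2275 − 0.70 = -0.4725
false-alarm rate = Φ(-0.4725) = 0.3183

false-alarm rate = 0.318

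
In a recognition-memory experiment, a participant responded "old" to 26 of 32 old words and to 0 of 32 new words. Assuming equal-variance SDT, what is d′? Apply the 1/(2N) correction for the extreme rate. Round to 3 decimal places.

The false-alarm rate is 0/32 = 0, so apply the 1/(2N) correction: FA → 1/(2·32) = 0.01562.
z(H) = z(0.81250) = 0.8871
z(FA) = z(0.01562) = -2.1540
d' = 0.8871 − (-2.1540) = 3.0411

d′ = 3.041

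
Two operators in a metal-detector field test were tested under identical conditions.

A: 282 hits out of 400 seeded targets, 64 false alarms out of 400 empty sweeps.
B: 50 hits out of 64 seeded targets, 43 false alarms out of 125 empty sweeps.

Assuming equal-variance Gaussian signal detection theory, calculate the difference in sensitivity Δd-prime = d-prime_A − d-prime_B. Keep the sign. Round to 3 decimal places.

Δd-prime = 0.355

A: z(0.7050) = 0.5388, z(0.1600) = -0.9945, d' = 1.5333
B: z(0.7812) = 0.7763, z(0.3440) = -0.4016, d' = 1.1779
Δd' = d'_A − d'_B = 1.5333 − 1.1779 = 0.3554
A has the higher sensitivity.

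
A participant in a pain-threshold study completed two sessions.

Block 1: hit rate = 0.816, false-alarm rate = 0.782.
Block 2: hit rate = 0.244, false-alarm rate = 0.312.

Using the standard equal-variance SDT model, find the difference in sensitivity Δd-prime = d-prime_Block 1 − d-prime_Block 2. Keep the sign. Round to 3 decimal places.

Block 1: z(0.816) = 0.9002, z(0.782) = 0.7790, d' = 0.1212
Block 2: z(0.244) = -0.6935, z(0.312) = -0.4902, d' = -0.2033
Δd' = d'_Block 1 − d'_Block 2 = 0.1212 − (-0.2033) = 0.3245
Block 1 has the higher sensitivity.

Δd-prime = 0.325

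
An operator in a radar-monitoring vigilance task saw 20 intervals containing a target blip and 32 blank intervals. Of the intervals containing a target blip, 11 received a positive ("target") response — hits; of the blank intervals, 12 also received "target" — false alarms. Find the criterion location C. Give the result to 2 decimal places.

C = 0.10

H = 11/20 = 0.5500
FA = 12/32 = 0.3750
z(H) = z(0.5500) = 0.126
z(FA) = z(0.3750) = -0.319
c = −½·[z(H) + z(FA)] = −0.5 × (0.126 + (-0.319)) = 0.0965
c > 0: the operator has a conservative response bias.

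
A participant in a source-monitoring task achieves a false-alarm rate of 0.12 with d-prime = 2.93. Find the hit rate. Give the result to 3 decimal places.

z(false-alarm rate) = z(0.12) = -1.1750
z(H) = z(FA) + d' = -1.1750 + 2.93 = 1.7550
hit rate = Φ(1.7550) = 0.9604

hit rate = 0.960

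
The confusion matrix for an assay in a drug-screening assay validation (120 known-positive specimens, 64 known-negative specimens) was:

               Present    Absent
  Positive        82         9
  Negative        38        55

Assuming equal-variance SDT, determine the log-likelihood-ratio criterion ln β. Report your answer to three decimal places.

H = 82/120 = 0.6833
FA = 9/64 = 0.1406
z(H) = 0.4769
z(FA) = -1.0776
ln β = −½·[z(H)² − z(FA)²] = −0.5 × (0.2274 − 1.1612) = 0.4669

ln β = 0.467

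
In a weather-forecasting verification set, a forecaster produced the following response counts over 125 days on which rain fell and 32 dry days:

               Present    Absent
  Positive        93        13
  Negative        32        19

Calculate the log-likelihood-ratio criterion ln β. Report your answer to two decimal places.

ln β = -0.19

H = 93/125 = 0.7440
FA = 13/32 = 0.4062
Φ⁻¹(H) = Φ⁻¹(0.7440) = 0.656
Φ⁻¹(FA) = Φ⁻¹(0.4062) = -0.237
ln β = −½·[z(H)² − z(FA)²] = −0.5 × (0.430 − 0.056) = -0.187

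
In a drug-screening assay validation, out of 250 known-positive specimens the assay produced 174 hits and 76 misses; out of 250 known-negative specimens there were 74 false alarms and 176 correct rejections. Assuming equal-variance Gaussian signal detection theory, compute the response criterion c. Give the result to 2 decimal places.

c = 0.01

H = 174/250 = 0.6960
FA = 74/250 = 0.2960
z(H) = 0.5129
z(FA) = -0.5359
c = −½·[z(H) + z(FA)] = −0.5 × (0.5129 + (-0.5359)) = 0.0115
c > 0: the assay has a conservative response bias.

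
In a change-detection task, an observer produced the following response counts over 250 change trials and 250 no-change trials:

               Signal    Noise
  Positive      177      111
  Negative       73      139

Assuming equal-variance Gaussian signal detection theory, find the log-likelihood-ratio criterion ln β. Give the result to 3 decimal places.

H = 177/250 = 0.7080
FA = 111/250 = 0.4440
z(H) = z(0.7080) = 0.5476
z(FA) = z(0.4440) = -0.1408
ln β = −½·[z(H)² − z(FA)²] = −0.5 × (0.2999 − 0.0198) = -0.14005

ln β = -0.140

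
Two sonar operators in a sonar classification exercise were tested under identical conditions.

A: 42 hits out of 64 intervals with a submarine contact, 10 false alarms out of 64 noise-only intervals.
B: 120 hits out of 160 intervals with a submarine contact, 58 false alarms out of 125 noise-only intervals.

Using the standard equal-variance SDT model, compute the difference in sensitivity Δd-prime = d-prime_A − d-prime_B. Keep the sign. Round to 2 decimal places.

A: z(0.6562) = 0.402, z(0.1562) = -1.010, d' = 1.412
B: z(0.7500) = 0.674, z(0.4640) = -0.090, d' = 0.764
Δd' = d'_A − d'_B = 1.412 − 0.764 = 0.648
A has the higher sensitivity.

Δd-prime = 0.65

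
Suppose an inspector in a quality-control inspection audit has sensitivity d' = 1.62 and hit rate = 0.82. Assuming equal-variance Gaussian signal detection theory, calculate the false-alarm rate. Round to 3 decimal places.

false-alarm rate = 0.241

z(hit rate) = z(0.82) = 0.9154
z(FA) = z(H) − d' = 0.9154 − 1.62 = -0.7046
false-alarm rate = Φ(-0.7046) = 0.2405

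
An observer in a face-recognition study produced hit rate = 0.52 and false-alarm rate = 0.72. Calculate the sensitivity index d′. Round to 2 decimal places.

Φ⁻¹(0.52) = 0.0502, Φ⁻¹(0.72) = 0.5828
d' = z(H) − z(FA) = 0.0502 − 0.5828 = -0.5326

d′ = -0.53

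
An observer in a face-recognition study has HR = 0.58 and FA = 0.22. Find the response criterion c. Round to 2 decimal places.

c = 0.29

z(0.58) = 0.2019, z(0.22) = -0.7722
c = −½·[z(H) + z(FA)] = −0.5 × (0.2019 + (-0.7722)) = 0.28515
c > 0: the observer has a conservative response bias.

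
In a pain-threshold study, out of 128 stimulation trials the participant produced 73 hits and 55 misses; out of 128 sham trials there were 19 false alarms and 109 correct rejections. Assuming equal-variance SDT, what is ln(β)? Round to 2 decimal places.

ln β = 0.53

H = 73/128 = 0.5703
FA = 19/128 = 0.1484
z(H) = z(0.5703) = 0.177
z(FA) = z(0.1484) = -1.043
ln β = −½·[z(H)² − z(FA)²] = −0.5 × (0.031 − 1.088) = 0.5285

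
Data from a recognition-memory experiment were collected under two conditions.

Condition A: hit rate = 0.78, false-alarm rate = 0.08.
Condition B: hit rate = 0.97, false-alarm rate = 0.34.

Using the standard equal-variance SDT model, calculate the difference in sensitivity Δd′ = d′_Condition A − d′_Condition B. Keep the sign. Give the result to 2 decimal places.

Δd′ = -0.12

Condition A: z(0.78) = 0.772, z(0.08) = -1.405, d' = 2.177
Condition B: z(0.97) = 1.881, z(0.34) = -0.412, d' = 2.293
Δd' = d'_Condition A − d'_Condition B = 2.177 − 2.293 = -0.116
Condition B has the higher sensitivity.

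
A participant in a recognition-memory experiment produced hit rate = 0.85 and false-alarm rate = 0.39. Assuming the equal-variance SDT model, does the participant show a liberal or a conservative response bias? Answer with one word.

liberal

z(H) = 1.036, z(FA) = -0.279
c = −½·(z(H) + z(FA)) = -0.3785
c < 0 → liberal criterion (biased toward responding “yes”).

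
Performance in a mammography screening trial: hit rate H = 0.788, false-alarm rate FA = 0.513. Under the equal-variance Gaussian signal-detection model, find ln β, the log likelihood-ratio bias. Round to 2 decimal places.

ln β = -0.32

z(H) = z(0.788) = 0.800
z(FA) = z(0.513) = 0.033
ln β = −½·[z(H)² − z(FA)²] = −0.5 × (0.640 − 0.001) = -0.3195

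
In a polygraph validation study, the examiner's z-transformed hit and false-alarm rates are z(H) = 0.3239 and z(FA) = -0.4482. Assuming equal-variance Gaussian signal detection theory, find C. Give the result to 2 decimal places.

c = −½·[z(H) + z(FA)] = −½·(0.3239 + (-0.4482)) = 0.06215

C = 0.06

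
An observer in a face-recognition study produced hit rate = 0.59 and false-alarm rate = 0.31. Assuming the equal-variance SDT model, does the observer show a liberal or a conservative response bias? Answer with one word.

z(H) = 0.228, z(FA) = -0.496
c = −½·(z(H) + z(FA)) = 0.134
c > 0 → conservative criterion (biased toward responding “no”).

conservative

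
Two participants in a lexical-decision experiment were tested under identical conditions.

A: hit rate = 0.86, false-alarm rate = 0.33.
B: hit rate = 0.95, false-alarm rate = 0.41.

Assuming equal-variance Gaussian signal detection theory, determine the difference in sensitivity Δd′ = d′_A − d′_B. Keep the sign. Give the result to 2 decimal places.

Δd′ = -0.35

A: z(0.86) = 1.080, z(0.33) = -0.440, d' = 1.520
B: z(0.95) = 1.645, z(0.41) = -0.228, d' = 1.873
Δd' = d'_A − d'_B = 1.520 − 1.873 = -0.353
B has the higher sensitivity.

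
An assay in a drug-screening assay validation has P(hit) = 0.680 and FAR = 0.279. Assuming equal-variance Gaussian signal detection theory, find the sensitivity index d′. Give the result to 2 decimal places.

Φ⁻¹(H) = 0.4677
Φ⁻¹(FA) = -0.5858
d' = z(H) − z(FA) = 0.4677 − (-0.5858) = 1.0535

d′ = 1.05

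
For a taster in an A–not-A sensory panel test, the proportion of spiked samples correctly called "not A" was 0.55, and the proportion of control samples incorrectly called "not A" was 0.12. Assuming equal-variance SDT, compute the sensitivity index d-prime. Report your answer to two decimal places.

d-prime = 1.30

z(0.55) = 0.1257, z(0.12) = -1.1750
d' = z(H) − z(FA) = 0.1257 − (-1.1750) = 1.3007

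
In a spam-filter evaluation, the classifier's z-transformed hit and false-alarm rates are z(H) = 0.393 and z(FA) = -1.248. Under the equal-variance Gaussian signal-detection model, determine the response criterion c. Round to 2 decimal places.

c = 0.43

c = −½·[z(H) + z(FA)] = −½·(0.393 + (-1.248)) = 0.4275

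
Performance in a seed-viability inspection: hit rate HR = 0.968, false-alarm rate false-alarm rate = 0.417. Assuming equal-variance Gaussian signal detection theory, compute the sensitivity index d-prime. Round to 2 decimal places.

d-prime = 2.06

z(H) = z(0.968) = 1.852
z(FA) = z(0.417) = -0.210
d' = z(H) − z(FA) = 1.852 − (-0.210) = 2.062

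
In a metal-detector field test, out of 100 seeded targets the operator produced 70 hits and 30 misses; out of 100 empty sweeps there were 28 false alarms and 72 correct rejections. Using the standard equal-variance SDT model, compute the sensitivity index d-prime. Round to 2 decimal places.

d-prime = 1.11

H = 70/100 = 0.7000
FA = 28/100 = 0.2800
z(H) = 0.524
z(FA) = -0.583
d' = z(H) − z(FA) = 0.524 − (-0.583) = 1.107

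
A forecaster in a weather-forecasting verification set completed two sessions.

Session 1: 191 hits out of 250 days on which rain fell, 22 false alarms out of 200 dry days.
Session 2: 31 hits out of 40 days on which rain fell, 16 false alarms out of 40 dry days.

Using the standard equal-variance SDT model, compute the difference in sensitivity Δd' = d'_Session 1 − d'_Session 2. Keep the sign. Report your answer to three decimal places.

Session 1: z(0.7640) = 0.7192, z(0.1100) = -1.2265, d' = 1.9457
Session 2: z(0.7750) = 0.7554, z(0.4000) = -0.2533, d' = 1.0087
Δd' = d'_Session 1 − d'_Session 2 = 1.9457 − 1.0087 = 0.9370
Session 1 has the higher sensitivity.

Δd' = 0.937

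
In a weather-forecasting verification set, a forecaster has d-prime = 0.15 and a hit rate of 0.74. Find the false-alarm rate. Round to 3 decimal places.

z(hit rate) = z(0.74) = 0.6433
z(FA) = z(H) − d' = 0.6433 − 0.15 = 0.4933
false-alarm rate = Φ(0.4933) = 0.6891

false-alarm rate = 0.689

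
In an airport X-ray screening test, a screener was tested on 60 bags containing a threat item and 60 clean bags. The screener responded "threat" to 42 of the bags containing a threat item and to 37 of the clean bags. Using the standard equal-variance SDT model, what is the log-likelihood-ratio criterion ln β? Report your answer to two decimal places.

ln β = -0.09

H = 42/60 = 0.7000
FA = 37/60 = 0.6167
z(H) = 0.524
z(FA) = 0.297
ln β = −½·[z(H)² − z(FA)²] = −0.5 × (0.275 − 0.088) = -0.0935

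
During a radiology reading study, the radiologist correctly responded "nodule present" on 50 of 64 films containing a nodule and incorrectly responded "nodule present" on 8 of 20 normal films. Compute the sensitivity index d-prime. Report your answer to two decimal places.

d-prime = 1.03

H = 50/64 = 0.7812
FA = 8/20 = 0.4000
z(H) = 0.776
z(FA) = -0.253
d' = z(H) − z(FA) = 0.776 − (-0.253) = 1.029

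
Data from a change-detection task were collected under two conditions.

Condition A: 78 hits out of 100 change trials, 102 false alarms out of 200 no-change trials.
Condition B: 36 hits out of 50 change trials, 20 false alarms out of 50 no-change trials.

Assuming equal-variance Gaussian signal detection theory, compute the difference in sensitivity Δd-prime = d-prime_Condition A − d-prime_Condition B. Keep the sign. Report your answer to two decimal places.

Condition A: z(0.7800) = 0.772, z(0.5100) = 0.025, d' = 0.747
Condition B: z(0.7200) = 0.583, z(0.4000) = -0.253, d' = 0.836
Δd' = d'_Condition A − d'_Condition B = 0.747 − 0.836 = -0.089
Condition B has the higher sensitivity.

Δd-prime = -0.09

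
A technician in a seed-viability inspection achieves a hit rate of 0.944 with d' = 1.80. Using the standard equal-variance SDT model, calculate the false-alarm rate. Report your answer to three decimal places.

false-alarm rate = 0.417

z(hit rate) = z(0.944) = 1.5893
z(FA) = z(H) − d' = 1.5893 − 1.80 = -0.2107
false-alarm rate = Φ(-0.2107) = 0.4166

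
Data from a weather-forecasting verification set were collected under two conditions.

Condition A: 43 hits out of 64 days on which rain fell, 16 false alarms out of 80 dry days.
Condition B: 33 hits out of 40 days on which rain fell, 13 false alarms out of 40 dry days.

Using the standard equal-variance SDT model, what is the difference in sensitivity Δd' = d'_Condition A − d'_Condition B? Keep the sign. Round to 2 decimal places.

Condition A: z(0.6719) = 0.445, z(0.2000) = -0.842, d' = 1.287
Condition B: z(0.8250) = 0.935, z(0.3250) = -0.454, d' = 1.389
Δd' = d'_Condition A − d'_Condition B = 1.287 − 1.389 = -0.102
Condition B has the higher sensitivity.

Δd' = -0.10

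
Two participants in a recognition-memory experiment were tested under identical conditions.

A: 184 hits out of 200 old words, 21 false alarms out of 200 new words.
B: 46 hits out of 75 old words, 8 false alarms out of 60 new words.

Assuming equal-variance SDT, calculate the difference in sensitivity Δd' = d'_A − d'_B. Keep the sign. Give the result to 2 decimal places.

Δd' = 1.26

A: z(0.9200) = 1.405, z(0.1050) = -1.254, d' = 2.659
B: z(0.6133) = 0.288, z(0.1333) = -1.111, d' = 1.399
Δd' = d'_A − d'_B = 2.659 − 1.399 = 1.260
A has the higher sensitivity.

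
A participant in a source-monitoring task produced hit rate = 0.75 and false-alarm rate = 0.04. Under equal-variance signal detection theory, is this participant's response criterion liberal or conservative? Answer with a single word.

z(H) = 0.674, z(FA) = -1.751
c = −½·(z(H) + z(FA)) = 0.5385
c > 0 → conservative criterion (biased toward responding “no”).

conservative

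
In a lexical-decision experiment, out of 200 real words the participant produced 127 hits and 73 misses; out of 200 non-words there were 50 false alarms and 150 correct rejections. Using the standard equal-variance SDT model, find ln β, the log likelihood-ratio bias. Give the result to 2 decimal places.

H = 127/200 = 0.6350
FA = 50/200 = 0.2500
z(0.6350) = 0.345, z(0.2500) = -0.674
ln β = −½·[z(H)² − z(FA)²] = −0.5 × (0.119 − 0.454) = 0.1675

ln β = 0.17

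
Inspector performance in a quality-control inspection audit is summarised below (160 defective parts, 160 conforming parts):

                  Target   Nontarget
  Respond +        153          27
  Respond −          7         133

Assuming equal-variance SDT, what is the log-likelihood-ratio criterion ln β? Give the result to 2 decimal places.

H = 153/160 = 0.9563
FA = 27/160 = 0.1688
z(H) = z(0.9563) = 1.709
z(FA) = z(0.1688) = -0.959
ln β = −½·[z(H)² − z(FA)²] = −0.5 × (2.921 − 0.920) = -1.0005

ln β = -1.00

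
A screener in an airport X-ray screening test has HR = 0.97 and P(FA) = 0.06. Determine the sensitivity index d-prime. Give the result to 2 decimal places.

d-prime = 3.44

Φ⁻¹(H) = Φ⁻¹(0.97) = 1.881
Φ⁻¹(FA) = Φ⁻¹(0.06) = -1.555
d' = z(H) − z(FA) = 1.881 − (-1.555) = 3.436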